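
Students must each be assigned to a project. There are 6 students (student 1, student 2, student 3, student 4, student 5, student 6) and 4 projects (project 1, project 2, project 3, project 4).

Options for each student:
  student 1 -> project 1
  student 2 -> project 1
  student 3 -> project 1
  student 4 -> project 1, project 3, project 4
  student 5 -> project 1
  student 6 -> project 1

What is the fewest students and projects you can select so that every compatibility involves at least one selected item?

A maximum matching has 2 edges (e.g. student 1–project 1, student 4–project 4).
By König's theorem the minimum vertex cover has the same size. One such cover is {student 4, project 1}.

2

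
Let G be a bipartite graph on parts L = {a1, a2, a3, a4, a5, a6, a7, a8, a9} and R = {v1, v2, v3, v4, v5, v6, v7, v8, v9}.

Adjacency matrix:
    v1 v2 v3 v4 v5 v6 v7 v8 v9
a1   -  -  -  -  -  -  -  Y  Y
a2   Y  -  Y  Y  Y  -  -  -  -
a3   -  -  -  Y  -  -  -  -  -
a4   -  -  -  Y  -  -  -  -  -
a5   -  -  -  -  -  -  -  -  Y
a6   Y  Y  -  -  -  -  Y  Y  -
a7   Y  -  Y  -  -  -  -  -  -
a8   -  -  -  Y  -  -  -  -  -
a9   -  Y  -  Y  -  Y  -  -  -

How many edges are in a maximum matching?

7

A valid assignment of size 7: a1-v8, a2-v3, a3-v4, a5-v9, a6-v7, a7-v1, a9-v2.
The set {a3, a4, a8} has only 1 neighbour ({v4}), so by Hall's theorem at most 7 of the 9 left vertices can be matched.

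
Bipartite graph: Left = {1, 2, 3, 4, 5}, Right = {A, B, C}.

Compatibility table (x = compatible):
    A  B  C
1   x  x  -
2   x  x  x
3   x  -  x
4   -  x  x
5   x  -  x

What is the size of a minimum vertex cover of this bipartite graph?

3

The 3 edges 1–A, 2–B, 3–C form a matching, so any vertex cover needs at least 3 vertices (one per matched edge).
Conversely {A, B, C} meets every edge and has exactly 3 vertices, so 3 is optimal.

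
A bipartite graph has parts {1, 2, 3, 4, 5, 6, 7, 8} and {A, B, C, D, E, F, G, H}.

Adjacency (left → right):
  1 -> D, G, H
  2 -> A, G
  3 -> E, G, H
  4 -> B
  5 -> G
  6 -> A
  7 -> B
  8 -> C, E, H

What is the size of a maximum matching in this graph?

6

A valid assignment of size 6: 1→D, 2→A, 3→H, 4→B, 5→G, 8→E.
The set {2, 4, 5, 6, 7} has only 3 neighbours ({A, B, G}), so by Hall's theorem at most 6 of the 8 left vertices can be matched.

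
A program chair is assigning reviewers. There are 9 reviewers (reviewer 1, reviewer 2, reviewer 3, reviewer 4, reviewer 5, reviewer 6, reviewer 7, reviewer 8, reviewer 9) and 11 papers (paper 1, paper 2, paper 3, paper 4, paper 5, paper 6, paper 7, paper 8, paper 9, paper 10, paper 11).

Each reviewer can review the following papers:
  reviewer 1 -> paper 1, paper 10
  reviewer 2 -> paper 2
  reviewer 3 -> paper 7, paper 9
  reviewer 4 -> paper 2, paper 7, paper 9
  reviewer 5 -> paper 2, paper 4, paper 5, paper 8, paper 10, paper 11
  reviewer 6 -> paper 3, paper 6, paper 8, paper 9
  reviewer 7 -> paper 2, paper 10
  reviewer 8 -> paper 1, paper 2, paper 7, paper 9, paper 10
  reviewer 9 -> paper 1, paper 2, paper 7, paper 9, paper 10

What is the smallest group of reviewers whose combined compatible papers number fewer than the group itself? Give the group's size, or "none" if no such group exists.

Take S = {reviewer 1, reviewer 2, reviewer 3, reviewer 4, reviewer 7, reviewer 8}. Its neighbourhood is {paper 1, paper 2, paper 7, paper 9, paper 10}, so |N(S)| = 5 < |S| = 6.
Every subset of size less than 6 has at least as many neighbours as members, so 6 is the minimum.

6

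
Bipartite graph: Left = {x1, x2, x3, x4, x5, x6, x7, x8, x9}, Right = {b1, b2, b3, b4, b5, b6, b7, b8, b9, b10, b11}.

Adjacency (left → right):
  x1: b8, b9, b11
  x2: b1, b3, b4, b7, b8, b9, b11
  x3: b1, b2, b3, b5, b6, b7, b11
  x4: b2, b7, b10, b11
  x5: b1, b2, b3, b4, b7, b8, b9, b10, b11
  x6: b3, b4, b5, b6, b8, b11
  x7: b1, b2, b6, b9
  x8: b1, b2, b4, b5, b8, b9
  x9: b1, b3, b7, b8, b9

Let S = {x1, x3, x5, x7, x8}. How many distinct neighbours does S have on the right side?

The union of neighbours of {x1, x3, x5, x7, x8} is {b1, b2, b3, b4, b5, b6, b7, b8, b9, b10, b11}, which has 11 elements.
Since |N(S)| = 11 ≥ |S| = 5, Hall's condition holds for this subset.

11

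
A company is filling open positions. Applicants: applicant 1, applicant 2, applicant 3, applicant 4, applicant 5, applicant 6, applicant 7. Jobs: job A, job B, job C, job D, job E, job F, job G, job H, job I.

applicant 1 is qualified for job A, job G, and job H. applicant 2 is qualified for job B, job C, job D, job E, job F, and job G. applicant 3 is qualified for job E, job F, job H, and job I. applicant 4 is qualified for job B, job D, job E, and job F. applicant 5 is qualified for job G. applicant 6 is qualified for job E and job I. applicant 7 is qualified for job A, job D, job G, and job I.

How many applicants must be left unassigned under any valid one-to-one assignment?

For example, pair applicant 1–job H, applicant 2–job D, applicant 3–job F, applicant 4–job E, applicant 5–job G, applicant 6–job I, applicant 7–job A.
This saturates every applicant, so 7 is the maximum.
That matches 7 of the 7, leaving 0 unmatched; no matching can do better.

0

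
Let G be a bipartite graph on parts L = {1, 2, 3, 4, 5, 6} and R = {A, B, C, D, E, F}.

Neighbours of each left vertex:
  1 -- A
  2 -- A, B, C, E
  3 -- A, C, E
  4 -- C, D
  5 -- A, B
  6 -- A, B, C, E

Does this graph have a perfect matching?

The set {1, 2, 3, 5, 6} has only 4 neighbours ({A, B, C, E}), so by Hall's theorem at most 5 of the 6 left vertices can be matched.
Hence no matching covers every left vertex.

No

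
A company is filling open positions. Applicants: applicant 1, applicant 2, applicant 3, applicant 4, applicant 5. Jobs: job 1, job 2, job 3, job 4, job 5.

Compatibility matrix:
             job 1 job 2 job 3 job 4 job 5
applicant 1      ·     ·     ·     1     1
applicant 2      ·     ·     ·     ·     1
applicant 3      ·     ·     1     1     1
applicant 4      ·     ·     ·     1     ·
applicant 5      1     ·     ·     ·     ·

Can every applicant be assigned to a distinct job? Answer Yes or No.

The set {applicant 1, applicant 2, applicant 4} has only 2 neighbours ({job 4, job 5}), so by Hall's theorem at most 4 of the 5 applicants can be matched.
Hence no matching covers every applicant.

No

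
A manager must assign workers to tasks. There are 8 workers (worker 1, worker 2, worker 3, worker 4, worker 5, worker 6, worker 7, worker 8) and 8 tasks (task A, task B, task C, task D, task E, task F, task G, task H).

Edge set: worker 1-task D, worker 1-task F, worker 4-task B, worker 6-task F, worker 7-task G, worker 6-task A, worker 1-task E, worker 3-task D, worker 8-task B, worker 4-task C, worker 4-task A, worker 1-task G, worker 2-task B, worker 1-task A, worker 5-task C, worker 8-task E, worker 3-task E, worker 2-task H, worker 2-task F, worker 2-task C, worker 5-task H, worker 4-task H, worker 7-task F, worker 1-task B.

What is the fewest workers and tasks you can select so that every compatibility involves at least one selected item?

8

A maximum matching has 8 edges (e.g. worker 1–task F, worker 2–task H, worker 3–task D, worker 4–task B, worker 5–task C, worker 6–task A, worker 7–task G, worker 8–task E).
By König's theorem the minimum vertex cover has the same size. One such cover is {worker 1, worker 2, worker 3, worker 4, worker 5, worker 6, worker 7, worker 8}.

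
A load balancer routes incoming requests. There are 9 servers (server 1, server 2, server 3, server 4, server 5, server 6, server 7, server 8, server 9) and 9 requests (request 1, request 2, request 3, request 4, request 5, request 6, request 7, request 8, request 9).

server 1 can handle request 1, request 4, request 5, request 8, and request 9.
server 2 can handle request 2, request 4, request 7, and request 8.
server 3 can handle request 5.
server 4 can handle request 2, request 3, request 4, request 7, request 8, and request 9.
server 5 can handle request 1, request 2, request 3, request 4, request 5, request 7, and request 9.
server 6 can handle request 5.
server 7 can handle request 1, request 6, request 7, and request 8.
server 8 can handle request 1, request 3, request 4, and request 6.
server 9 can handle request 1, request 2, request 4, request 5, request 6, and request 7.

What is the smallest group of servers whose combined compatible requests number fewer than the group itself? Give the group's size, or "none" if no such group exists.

Take S = {server 3, server 6}. Its neighbourhood is {request 5}, so |N(S)| = 1 < |S| = 2.
No single vertex violates Hall's condition since each has at least one neighbour, so 2 is the minimum.

2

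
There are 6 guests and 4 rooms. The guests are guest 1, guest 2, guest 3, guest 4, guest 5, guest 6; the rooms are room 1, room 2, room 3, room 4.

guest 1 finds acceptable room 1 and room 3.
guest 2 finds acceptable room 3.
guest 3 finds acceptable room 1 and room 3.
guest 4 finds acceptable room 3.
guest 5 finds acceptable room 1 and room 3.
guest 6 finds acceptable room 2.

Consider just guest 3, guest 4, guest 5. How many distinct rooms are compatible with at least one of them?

The union of neighbours of {guest 3, guest 4, guest 5} is {room 1, room 3}, which has 2 elements.
Since |N(S)| = 2 < |S| = 3, Hall's condition fails for this subset.

2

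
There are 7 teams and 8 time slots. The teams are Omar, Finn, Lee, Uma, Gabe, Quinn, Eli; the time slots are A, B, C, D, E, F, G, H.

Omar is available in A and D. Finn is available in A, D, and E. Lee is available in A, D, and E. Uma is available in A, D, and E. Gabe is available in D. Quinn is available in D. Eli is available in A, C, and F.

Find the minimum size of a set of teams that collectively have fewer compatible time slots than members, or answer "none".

Take S = {Gabe, Quinn}. Its neighbourhood is {D}, so |N(S)| = 1 < |S| = 2.
No single vertex violates Hall's condition since each has at least one neighbour, so 2 is the minimum.

2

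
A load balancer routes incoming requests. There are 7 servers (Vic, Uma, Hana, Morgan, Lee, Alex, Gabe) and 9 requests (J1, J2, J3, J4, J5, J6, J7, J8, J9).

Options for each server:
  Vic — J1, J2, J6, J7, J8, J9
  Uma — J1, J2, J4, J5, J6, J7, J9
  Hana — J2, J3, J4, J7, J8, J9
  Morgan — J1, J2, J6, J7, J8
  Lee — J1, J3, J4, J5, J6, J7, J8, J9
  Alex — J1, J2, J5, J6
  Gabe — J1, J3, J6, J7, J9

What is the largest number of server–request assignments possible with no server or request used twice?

7

One maximum matching: Vic-J1, Uma-J9, Hana-J3, Morgan-J2, Lee-J7, Alex-J5, Gabe-J6.
This saturates every server, so 7 is the maximum.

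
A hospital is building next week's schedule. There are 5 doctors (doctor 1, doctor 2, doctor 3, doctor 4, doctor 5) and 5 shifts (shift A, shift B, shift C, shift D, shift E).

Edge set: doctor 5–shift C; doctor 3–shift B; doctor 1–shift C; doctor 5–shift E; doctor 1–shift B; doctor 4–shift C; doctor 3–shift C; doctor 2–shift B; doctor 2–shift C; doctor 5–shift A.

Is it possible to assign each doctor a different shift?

No

The set {doctor 1, doctor 2, doctor 3, doctor 4} has only 2 neighbours ({shift B, shift C}), so by Hall's theorem at most 3 of the 5 doctors can be matched.
Hence no matching covers every doctor.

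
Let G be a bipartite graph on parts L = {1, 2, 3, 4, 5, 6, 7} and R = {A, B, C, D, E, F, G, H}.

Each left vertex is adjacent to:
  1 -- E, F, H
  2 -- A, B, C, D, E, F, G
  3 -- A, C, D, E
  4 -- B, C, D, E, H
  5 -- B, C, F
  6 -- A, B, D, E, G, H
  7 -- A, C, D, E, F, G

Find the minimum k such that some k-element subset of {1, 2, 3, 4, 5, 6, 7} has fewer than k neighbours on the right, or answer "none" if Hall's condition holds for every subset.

A matching saturating every left vertex exists, for instance 1→F, 2→E, 3→C, 4→H, 5→B, 6→A, 7→G.
By Hall's marriage theorem, this means |N(S)| ≥ |S| for every subset S, so no violating subset exists.

none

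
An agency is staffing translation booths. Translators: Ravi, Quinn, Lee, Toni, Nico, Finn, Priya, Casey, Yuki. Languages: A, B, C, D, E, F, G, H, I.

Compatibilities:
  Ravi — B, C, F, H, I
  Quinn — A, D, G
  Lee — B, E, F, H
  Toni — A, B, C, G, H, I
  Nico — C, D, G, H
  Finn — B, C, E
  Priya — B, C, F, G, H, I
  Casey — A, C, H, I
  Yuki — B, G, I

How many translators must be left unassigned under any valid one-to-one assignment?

0

One maximum matching: Ravi-F, Quinn-D, Lee-H, Toni-A, Nico-C, Finn-E, Priya-G, Casey-I, Yuki-B.
This saturates every translator, so 9 is the maximum.
That matches 9 of the 9, leaving 0 unmatched; no matching can do better.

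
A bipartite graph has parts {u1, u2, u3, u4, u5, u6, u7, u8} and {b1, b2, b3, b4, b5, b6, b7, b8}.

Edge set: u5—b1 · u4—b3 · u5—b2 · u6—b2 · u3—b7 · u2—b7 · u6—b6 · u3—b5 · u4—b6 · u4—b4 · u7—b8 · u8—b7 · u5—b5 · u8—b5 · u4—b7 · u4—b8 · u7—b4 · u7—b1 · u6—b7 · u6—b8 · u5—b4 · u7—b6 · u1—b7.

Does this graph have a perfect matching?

The set {u1, u2, u3, u8} has only 2 neighbours ({b5, b7}), so by Hall's theorem at most 6 of the 8 left vertices can be matched.
Hence no matching covers every left vertex.

No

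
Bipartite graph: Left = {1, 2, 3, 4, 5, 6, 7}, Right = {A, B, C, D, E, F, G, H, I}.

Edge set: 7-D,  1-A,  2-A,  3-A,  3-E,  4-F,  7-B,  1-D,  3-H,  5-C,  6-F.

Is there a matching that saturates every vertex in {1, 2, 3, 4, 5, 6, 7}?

No

The set {4, 6} has only 1 neighbour ({F}), so by Hall's theorem at most 6 of the 7 left vertices can be matched.
Hence no matching covers every left vertex.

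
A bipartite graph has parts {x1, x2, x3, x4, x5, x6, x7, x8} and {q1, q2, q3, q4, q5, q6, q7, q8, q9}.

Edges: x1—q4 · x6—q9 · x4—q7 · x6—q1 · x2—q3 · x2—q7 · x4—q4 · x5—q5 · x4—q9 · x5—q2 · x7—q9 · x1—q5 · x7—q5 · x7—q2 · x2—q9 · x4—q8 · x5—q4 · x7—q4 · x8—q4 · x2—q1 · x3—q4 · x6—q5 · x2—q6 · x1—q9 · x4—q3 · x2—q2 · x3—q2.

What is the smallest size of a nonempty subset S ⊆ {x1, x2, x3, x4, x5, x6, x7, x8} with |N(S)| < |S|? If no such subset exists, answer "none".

Take S = {x1, x3, x5, x7, x8}. Its neighbourhood is {q2, q4, q5, q9}, so |N(S)| = 4 < |S| = 5.
Every subset of size less than 5 has at least as many neighbours as members, so 5 is the minimum.

5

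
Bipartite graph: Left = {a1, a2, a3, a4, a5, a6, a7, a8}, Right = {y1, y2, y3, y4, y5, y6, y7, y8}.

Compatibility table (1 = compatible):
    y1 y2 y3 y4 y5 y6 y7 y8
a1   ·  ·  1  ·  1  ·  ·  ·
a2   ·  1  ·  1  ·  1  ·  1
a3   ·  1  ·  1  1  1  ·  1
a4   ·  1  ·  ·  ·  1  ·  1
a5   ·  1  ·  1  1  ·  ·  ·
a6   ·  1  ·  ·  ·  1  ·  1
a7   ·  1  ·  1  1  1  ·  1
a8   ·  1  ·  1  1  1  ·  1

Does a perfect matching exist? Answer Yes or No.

No

The set {a2, a3, a4, a5, a6, a7, a8} has only 5 neighbours ({y2, y4, y5, y6, y8}), so by Hall's theorem at most 6 of the 8 left vertices can be matched.
Hence no matching covers every left vertex.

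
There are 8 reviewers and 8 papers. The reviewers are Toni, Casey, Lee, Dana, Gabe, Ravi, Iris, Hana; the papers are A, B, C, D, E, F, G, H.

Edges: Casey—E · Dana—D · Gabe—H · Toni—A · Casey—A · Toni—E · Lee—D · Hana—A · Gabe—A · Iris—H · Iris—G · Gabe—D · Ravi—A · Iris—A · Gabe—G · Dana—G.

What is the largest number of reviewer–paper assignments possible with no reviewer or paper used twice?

5

For example, pair Toni-A, Casey-E, Lee-D, Dana-G, Gabe-H.
The set {Toni, Casey, Lee, Dana, Gabe, Ravi, Iris, Hana} has only 5 neighbours ({A, D, E, G, H}), so by Hall's theorem at most 5 of the 8 reviewers can be matched.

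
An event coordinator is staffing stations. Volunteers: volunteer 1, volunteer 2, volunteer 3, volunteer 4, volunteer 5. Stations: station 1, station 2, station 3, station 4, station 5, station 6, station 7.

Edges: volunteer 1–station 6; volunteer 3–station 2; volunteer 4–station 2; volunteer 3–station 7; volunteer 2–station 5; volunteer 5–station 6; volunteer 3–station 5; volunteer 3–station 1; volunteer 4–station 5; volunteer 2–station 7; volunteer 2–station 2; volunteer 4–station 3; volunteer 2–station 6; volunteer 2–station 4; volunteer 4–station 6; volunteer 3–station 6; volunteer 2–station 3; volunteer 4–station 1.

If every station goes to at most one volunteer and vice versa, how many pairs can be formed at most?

One maximum matching: volunteer 1→station 6, volunteer 2→station 7, volunteer 3→station 1, volunteer 4→station 2.
The set {volunteer 1, volunteer 5} has only 1 neighbour ({station 6}), so by Hall's theorem at most 4 of the 5 volunteers can be matched.

4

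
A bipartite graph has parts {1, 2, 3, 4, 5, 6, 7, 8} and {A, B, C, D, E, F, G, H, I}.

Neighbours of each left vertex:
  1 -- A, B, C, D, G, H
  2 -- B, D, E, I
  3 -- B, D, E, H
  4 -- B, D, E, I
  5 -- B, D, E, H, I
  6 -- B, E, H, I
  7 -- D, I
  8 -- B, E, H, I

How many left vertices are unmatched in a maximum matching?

For example, pair 1→G, 2→I, 3→E, 4→D, 5→H, 6→B.
The set {2, 3, 4, 5, 6, 7, 8} has only 5 neighbours ({B, D, E, H, I}), so by Hall's theorem at most 6 of the 8 left vertices can be matched.
That matches 6 of the 8, leaving 2 unmatched; no matching can do better.

2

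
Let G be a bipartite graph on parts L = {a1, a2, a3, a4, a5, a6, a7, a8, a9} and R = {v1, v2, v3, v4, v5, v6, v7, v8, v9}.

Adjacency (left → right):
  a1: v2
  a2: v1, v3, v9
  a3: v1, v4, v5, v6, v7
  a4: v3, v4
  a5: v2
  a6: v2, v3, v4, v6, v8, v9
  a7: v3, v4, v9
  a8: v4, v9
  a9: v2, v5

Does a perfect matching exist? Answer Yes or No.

The set {a1, a5} has only 1 neighbour ({v2}), so by Hall's theorem at most 8 of the 9 left vertices can be matched.
Hence no matching covers every left vertex.

No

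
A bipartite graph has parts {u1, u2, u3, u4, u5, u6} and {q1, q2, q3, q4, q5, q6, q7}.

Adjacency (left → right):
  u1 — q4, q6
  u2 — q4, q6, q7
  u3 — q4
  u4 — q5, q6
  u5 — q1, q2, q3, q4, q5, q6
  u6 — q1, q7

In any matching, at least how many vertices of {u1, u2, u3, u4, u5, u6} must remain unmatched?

0

A valid assignment of size 6: u1→q6, u2→q7, u3→q4, u4→q5, u5→q3, u6→q1.
This saturates every left vertex, so 6 is the maximum.
That matches 6 of the 6, leaving 0 unmatched; no matching can do better.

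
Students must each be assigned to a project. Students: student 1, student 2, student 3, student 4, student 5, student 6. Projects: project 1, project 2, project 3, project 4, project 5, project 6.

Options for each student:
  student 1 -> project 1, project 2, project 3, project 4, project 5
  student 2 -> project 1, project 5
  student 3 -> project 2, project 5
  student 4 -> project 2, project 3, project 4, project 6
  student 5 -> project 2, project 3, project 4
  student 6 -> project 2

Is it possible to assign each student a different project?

Yes

One maximum matching: student 1→project 3, student 2→project 1, student 3→project 5, student 4→project 6, student 5→project 4, student 6→project 2.
Every student is matched, so this is a perfect matching.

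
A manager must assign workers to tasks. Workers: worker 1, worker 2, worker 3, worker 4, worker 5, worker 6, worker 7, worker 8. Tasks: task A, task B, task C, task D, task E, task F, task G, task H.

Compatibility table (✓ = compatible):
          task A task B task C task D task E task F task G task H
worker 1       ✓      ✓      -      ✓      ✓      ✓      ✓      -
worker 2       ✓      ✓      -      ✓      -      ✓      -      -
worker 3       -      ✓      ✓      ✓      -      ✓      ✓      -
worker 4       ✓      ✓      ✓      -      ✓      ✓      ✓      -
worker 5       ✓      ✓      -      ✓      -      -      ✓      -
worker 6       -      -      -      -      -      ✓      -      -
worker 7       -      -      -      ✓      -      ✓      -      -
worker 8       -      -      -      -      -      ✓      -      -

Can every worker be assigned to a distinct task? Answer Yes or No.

No

The set {worker 6, worker 8} has only 1 neighbour ({task F}), so by Hall's theorem at most 7 of the 8 workers can be matched.
Hence no matching covers every worker.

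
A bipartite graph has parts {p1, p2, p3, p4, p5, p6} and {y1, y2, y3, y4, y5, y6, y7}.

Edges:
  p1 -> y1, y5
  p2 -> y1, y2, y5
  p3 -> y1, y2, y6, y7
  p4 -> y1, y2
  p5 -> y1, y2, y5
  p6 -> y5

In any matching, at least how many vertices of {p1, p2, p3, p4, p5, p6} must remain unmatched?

2

A valid assignment of size 4: p1→y5, p2→y2, p3→y7, p4→y1.
The set {p1, p2, p4, p5, p6} has only 3 neighbours ({y1, y2, y5}), so by Hall's theorem at most 4 of the 6 left vertices can be matched.
That matches 4 of the 6, leaving 2 unmatched; no matching can do better.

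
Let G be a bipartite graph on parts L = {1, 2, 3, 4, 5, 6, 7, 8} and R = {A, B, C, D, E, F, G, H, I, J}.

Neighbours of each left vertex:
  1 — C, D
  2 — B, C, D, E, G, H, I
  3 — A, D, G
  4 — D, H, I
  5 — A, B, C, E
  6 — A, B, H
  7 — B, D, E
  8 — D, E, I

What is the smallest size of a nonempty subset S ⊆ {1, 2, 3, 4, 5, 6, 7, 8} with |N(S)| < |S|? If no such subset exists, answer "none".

none

A matching saturating every left vertex exists, for instance 1→C, 2→G, 3→D, 4→I, 5→A, 6→H, 7→B, 8→E.
By Hall's marriage theorem, this means |N(S)| ≥ |S| for every subset S, so no violating subset exists.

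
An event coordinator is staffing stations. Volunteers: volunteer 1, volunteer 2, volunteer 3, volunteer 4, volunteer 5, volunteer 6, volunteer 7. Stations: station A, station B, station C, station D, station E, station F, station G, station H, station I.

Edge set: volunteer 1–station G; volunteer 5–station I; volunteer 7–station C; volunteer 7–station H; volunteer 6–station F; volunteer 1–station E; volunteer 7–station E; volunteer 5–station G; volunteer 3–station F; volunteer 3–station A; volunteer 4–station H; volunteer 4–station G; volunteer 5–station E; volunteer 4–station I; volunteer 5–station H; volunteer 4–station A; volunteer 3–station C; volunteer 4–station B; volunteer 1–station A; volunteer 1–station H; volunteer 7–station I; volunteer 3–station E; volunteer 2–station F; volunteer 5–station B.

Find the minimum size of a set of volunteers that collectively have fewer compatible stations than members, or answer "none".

Take S = {volunteer 2, volunteer 6}. Its neighbourhood is {station F}, so |N(S)| = 1 < |S| = 2.
No single vertex violates Hall's condition since each has at least one neighbour, so 2 is the minimum.

2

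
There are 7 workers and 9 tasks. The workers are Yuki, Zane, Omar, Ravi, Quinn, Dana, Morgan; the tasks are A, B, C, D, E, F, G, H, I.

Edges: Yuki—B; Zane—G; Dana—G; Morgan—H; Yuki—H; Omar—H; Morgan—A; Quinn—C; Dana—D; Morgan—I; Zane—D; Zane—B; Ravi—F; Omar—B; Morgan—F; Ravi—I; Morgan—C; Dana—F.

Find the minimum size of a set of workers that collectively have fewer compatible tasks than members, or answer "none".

A matching saturating every worker exists, for instance Yuki→H, Zane→G, Omar→B, Ravi→I, Quinn→C, Dana→F, Morgan→A.
By Hall's marriage theorem, this means |N(S)| ≥ |S| for every subset S, so no violating subset exists.

none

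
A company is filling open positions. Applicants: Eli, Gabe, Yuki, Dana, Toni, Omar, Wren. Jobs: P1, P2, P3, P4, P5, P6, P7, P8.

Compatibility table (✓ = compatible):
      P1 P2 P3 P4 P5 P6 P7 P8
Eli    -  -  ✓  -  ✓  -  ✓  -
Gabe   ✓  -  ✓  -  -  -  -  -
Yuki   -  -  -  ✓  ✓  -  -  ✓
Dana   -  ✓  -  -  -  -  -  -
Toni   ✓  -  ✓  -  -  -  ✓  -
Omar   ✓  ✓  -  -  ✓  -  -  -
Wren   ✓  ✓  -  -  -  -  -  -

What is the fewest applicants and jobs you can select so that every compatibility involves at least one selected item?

6

{Yuki, P1, P2, P3, P5, P7} is a vertex cover of size 6: every edge has an endpoint in this set.
No smaller cover exists because Eli–P5, Gabe–P3, Yuki–P4, Dana–P2, Toni–P7, Omar–P1 is a matching of size 6, and a cover must include an endpoint of each of these disjoint edges (König's theorem).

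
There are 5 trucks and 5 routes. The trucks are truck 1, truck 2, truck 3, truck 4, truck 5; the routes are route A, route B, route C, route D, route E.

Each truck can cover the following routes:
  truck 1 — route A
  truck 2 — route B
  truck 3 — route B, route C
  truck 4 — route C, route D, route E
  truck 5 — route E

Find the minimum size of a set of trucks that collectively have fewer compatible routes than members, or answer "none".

none

A matching saturating every truck exists, for instance truck 1→route A, truck 2→route B, truck 3→route C, truck 4→route D, truck 5→route E.
By Hall's marriage theorem, this means |N(S)| ≥ |S| for every subset S, so no violating subset exists.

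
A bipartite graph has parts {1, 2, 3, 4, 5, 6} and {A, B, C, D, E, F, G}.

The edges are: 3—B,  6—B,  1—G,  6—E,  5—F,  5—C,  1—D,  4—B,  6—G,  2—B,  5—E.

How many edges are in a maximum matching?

For example, pair 1-G, 2-B, 5-C, 6-E.
The set {2, 3, 4} has only 1 neighbour ({B}), so by Hall's theorem at most 4 of the 6 left vertices can be matched.

4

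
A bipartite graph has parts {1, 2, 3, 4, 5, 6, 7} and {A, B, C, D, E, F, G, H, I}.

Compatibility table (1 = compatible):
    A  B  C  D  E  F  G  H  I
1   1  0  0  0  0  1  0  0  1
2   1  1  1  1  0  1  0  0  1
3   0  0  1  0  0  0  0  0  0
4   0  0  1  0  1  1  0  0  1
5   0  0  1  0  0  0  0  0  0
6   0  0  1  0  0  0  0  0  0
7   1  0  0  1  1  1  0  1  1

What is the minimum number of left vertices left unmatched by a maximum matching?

2

For example, pair 1-I, 2-B, 3-C, 4-E, 7-A.
The set {3, 5, 6} has only 1 neighbour ({C}), so by Hall's theorem at most 5 of the 7 left vertices can be matched.
That matches 5 of the 7, leaving 2 unmatched; no matching can do better.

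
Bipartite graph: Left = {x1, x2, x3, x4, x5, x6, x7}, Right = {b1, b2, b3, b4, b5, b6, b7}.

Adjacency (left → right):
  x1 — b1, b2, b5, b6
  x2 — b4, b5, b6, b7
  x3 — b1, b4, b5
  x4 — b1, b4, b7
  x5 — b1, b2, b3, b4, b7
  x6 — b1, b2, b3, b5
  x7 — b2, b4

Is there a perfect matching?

A valid assignment of size 7: x1-b2, x2-b6, x3-b5, x4-b7, x5-b1, x6-b3, x7-b4.
Every left vertex is matched, so this is a perfect matching.

Yes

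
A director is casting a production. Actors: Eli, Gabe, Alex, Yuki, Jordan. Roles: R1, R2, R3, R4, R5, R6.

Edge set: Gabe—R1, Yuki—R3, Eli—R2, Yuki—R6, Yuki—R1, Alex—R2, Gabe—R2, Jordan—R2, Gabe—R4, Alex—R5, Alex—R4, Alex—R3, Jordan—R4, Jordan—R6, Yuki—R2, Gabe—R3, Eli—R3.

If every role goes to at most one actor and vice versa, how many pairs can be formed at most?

One maximum matching: Eli–R2, Gabe–R1, Alex–R5, Yuki–R3, Jordan–R4.
This saturates every actor, so 5 is the maximum.

5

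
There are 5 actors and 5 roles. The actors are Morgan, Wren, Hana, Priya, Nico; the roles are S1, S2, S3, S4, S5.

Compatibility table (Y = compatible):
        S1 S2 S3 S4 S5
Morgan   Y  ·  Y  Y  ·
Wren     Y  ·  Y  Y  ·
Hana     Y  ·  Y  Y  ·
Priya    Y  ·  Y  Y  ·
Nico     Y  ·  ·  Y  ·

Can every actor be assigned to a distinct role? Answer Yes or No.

No

The set {Morgan, Wren, Hana, Priya, Nico} has only 3 neighbours ({S1, S3, S4}), so by Hall's theorem at most 3 of the 5 actors can be matched.
Hence no matching covers every actor.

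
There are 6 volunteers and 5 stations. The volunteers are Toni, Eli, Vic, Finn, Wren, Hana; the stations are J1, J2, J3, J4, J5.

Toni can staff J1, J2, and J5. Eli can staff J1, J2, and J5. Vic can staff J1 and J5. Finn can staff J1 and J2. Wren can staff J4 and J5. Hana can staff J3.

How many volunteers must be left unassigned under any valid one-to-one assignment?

For example, pair Toni–J2, Eli–J1, Vic–J5, Wren–J4, Hana–J3.
The set {Toni, Eli, Vic, Finn} has only 3 neighbours ({J1, J2, J5}), so by Hall's theorem at most 5 of the 6 volunteers can be matched.
That matches 5 of the 6, leaving 1 unmatched; no matching can do better.

1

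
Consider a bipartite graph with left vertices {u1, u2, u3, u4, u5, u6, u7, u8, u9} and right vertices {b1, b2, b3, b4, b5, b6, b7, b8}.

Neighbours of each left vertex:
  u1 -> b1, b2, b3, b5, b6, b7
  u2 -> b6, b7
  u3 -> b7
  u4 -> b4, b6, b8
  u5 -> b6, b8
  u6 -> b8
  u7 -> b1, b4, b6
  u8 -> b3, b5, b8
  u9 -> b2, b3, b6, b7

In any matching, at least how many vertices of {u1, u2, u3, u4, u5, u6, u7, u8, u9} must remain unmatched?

One maximum matching: u1→b2, u2→b6, u3→b7, u4→b4, u5→b8, u7→b1, u8→b5, u9→b3.
The set {u2, u3, u5, u6} has only 3 neighbours ({b6, b7, b8}), so by Hall's theorem at most 8 of the 9 left vertices can be matched.
That matches 8 of the 9, leaving 1 unmatched; no matching can do better.

1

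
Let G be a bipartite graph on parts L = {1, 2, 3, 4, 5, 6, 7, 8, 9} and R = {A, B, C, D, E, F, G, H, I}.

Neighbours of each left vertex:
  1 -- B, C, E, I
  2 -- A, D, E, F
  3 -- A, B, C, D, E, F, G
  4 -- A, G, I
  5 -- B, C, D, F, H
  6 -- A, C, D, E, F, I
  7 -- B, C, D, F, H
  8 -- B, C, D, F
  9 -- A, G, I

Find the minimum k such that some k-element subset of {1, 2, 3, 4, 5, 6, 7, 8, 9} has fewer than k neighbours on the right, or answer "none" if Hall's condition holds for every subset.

A matching saturating every left vertex exists, for instance 1→C, 2→D, 3→E, 4→G, 5→H, 6→A, 7→F, 8→B, 9→I.
By Hall's marriage theorem, this means |N(S)| ≥ |S| for every subset S, so no violating subset exists.

none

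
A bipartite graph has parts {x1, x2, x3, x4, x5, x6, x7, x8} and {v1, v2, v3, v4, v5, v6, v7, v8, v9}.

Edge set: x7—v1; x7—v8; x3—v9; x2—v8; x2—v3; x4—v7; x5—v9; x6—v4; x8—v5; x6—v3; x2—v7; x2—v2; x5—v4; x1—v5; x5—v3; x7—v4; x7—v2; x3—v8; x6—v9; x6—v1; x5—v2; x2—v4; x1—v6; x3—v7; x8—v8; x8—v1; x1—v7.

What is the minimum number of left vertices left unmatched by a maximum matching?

0

For example, pair x1-v6, x2-v8, x3-v9, x4-v7, x5-v2, x6-v3, x7-v4, x8-v1.
All 8 left vertices are matched, so no larger matching exists.
That matches 8 of the 8, leaving 0 unmatched; no matching can do better.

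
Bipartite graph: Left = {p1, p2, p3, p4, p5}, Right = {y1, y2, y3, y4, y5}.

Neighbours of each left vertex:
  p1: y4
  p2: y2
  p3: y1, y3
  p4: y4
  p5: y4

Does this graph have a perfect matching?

No

The set {p1, p4, p5} has only 1 neighbour ({y4}), so by Hall's theorem at most 3 of the 5 left vertices can be matched.
Hence no matching covers every left vertex.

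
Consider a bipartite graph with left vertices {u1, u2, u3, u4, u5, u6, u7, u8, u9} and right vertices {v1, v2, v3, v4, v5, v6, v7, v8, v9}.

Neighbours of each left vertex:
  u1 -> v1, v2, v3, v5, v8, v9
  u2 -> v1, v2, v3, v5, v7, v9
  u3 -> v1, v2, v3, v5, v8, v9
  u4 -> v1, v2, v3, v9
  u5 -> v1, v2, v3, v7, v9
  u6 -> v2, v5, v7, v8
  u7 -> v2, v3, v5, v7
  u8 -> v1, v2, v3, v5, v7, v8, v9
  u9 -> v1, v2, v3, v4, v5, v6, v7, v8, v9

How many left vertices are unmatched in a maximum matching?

For example, pair u1–v5, u2–v3, u3–v8, u4–v9, u5–v1, u6–v7, u7–v2, u9–v6.
The set {u1, u2, u3, u4, u5, u6, u7, u8} has only 7 neighbours ({v1, v2, v3, v5, v7, v8, v9}), so by Hall's theorem at most 8 of the 9 left vertices can be matched.
That matches 8 of the 9, leaving 1 unmatched; no matching can do better.

1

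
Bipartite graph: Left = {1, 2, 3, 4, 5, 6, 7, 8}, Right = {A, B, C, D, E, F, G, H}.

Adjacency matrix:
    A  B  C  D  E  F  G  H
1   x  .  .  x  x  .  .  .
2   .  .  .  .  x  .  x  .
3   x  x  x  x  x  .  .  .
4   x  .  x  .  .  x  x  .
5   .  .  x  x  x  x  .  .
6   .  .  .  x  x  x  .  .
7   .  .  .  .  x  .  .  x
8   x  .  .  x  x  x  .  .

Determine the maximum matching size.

8

One maximum matching: 1-A, 2-G, 3-B, 4-F, 5-C, 6-D, 7-H, 8-E.
All 8 left vertices are matched, so no larger matching exists.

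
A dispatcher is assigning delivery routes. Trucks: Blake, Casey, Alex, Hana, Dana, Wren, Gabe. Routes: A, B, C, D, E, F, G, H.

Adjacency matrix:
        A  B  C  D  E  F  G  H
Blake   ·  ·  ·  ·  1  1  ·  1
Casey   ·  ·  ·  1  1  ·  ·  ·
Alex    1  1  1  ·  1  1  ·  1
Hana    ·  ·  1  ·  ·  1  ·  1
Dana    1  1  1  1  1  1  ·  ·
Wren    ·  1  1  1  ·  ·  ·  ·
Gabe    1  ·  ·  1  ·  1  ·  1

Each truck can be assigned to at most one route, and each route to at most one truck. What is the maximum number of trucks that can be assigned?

One maximum matching: Blake–H, Casey–D, Alex–E, Hana–C, Dana–A, Wren–B, Gabe–F.
This saturates every truck, so 7 is the maximum.

7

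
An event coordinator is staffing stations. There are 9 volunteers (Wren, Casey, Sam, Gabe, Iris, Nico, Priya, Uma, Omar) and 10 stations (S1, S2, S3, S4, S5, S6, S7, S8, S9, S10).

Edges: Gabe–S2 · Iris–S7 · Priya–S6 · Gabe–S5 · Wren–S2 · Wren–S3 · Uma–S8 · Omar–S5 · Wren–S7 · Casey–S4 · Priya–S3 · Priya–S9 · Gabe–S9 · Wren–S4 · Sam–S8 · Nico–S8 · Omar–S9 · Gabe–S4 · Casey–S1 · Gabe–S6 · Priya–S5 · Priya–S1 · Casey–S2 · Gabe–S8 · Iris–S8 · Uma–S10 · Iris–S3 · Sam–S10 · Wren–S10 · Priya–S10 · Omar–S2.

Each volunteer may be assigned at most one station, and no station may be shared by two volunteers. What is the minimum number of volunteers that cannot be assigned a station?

A valid assignment of size 8: Wren→S4, Casey→S1, Sam→S10, Gabe→S6, Iris→S7, Nico→S8, Priya→S3, Omar→S2.
The set {Sam, Nico, Uma} has only 2 neighbours ({S10, S8}), so by Hall's theorem at most 8 of the 9 volunteers can be matched.
That matches 8 of the 9, leaving 1 unmatched; no matching can do better.

1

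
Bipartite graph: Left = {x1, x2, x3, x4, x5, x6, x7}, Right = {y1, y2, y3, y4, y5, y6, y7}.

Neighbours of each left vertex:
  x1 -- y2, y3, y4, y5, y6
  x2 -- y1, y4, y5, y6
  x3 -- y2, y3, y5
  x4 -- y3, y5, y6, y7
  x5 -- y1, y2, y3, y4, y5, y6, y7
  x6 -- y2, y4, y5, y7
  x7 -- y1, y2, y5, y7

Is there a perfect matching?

Yes

One maximum matching: x1–y5, x2–y1, x3–y3, x4–y6, x5–y4, x6–y2, x7–y7.
All 7 left vertices are covered.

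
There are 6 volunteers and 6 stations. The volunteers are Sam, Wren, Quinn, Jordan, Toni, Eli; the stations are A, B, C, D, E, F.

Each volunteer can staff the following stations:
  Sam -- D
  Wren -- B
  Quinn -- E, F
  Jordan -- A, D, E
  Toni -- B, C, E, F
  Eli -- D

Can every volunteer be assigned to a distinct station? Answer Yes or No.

The set {Sam, Eli} has only 1 neighbour ({D}), so by Hall's theorem at most 5 of the 6 volunteers can be matched.
Hence no matching covers every volunteer.

No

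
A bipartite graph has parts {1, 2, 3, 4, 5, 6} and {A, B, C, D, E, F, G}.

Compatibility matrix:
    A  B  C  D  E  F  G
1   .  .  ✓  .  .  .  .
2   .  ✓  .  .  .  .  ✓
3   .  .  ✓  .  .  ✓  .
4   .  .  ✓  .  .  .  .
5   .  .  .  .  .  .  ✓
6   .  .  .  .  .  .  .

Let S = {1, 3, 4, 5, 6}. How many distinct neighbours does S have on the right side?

The union of neighbours of {1, 3, 4, 5, 6} is {C, F, G}, which has 3 elements.
Since |N(S)| = 3 < |S| = 5, Hall's condition fails for this subset.

3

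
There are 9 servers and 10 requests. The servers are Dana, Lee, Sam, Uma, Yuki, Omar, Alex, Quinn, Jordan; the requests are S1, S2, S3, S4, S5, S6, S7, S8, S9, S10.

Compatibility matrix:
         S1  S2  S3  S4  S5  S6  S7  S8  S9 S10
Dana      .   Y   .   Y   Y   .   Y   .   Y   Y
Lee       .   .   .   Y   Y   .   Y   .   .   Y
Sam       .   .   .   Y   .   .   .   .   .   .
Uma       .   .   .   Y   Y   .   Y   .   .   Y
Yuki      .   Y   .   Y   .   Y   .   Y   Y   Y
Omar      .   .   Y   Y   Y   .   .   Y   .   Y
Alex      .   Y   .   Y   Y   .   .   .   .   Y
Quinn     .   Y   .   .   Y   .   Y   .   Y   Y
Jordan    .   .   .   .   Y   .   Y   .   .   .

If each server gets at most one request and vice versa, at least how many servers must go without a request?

1

For example, pair Dana–S9, Lee–S7, Sam–S4, Uma–S5, Yuki–S6, Omar–S3, Alex–S10, Quinn–S2.
The set {Dana, Lee, Sam, Uma, Alex, Quinn, Jordan} has only 6 neighbours ({S10, S2, S4, S5, S7, S9}), so by Hall's theorem at most 8 of the 9 servers can be matched.
That matches 8 of the 9, leaving 1 unmatched; no matching can do better.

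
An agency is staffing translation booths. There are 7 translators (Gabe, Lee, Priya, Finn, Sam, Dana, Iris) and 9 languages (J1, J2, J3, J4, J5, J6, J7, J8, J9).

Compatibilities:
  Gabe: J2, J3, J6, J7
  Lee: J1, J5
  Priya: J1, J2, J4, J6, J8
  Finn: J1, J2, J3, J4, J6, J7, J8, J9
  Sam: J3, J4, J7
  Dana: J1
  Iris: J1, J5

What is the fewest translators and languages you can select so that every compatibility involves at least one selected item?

6

A maximum matching has 6 edges (e.g. Gabe–J7, Lee–J5, Priya–J2, Finn–J6, Sam–J3, Dana–J1).
By König's theorem the minimum vertex cover has the same size. One such cover is {Gabe, Priya, Finn, Sam, J1, J5}.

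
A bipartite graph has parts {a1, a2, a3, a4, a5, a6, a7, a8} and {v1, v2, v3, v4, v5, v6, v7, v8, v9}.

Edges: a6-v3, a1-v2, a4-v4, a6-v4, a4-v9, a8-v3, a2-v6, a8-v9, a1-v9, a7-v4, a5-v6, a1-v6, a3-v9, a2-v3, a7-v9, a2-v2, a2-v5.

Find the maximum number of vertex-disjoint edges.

For example, pair a1–v2, a2–v5, a3–v9, a4–v4, a5–v6, a6–v3.
The set {a3, a4, a6, a7, a8} has only 3 neighbours ({v3, v4, v9}), so by Hall's theorem at most 6 of the 8 left vertices can be matched.

6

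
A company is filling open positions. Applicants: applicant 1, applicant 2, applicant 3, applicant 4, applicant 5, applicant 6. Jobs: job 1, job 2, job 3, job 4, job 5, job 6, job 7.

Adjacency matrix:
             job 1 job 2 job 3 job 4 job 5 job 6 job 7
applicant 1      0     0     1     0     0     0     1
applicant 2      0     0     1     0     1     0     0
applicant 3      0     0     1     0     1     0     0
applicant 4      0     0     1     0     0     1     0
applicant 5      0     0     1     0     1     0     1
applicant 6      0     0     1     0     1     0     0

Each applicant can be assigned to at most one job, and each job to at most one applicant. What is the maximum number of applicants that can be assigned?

For example, pair applicant 1-job 7, applicant 2-job 5, applicant 3-job 3, applicant 4-job 6.
The set {applicant 1, applicant 2, applicant 3, applicant 5, applicant 6} has only 3 neighbours ({job 3, job 5, job 7}), so by Hall's theorem at most 4 of the 6 applicants can be matched.

4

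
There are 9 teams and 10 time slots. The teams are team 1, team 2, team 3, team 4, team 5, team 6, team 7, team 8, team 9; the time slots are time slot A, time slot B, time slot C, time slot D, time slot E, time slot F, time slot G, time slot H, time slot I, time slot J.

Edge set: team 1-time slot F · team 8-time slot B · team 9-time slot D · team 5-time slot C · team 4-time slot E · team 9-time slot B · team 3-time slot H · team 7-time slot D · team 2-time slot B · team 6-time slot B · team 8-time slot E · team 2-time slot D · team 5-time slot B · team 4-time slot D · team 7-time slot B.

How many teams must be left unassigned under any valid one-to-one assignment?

One maximum matching: team 1→time slot F, team 2→time slot D, team 3→time slot H, team 4→time slot E, team 5→time slot C, team 6→time slot B.
The set {team 2, team 4, team 6, team 7, team 8, team 9} has only 3 neighbours ({time slot B, time slot D, time slot E}), so by Hall's theorem at most 6 of the 9 teams can be matched.
That matches 6 of the 9, leaving 3 unmatched; no matching can do better.

3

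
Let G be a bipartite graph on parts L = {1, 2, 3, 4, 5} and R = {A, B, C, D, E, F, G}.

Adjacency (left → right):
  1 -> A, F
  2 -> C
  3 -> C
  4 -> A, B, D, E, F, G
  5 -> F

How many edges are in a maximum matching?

4

One maximum matching: 1→A, 2→C, 4→G, 5→F.
The set {2, 3} has only 1 neighbour ({C}), so by Hall's theorem at most 4 of the 5 left vertices can be matched.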